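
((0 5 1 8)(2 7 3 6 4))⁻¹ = (0 8 1 5)(2 4 6 3 7)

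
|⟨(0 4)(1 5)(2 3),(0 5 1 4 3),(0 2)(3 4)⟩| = 720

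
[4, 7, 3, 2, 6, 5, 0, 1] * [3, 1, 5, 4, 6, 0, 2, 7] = [6, 7, 4, 5, 2, 0, 3, 1]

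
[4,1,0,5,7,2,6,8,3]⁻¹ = [2,1,5,8,0,3,6,4,7]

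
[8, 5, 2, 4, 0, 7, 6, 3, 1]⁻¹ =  [4, 8, 2, 7, 3, 1, 6, 5, 0]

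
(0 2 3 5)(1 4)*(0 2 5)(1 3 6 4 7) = (0 5 2 6 4 3)(1 7)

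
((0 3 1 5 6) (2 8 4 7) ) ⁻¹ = (0 6 5 1 3) (2 7 4 8) 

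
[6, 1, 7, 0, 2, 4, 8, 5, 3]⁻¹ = [3, 1, 4, 8, 5, 7, 0, 2, 6]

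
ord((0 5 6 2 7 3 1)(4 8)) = 14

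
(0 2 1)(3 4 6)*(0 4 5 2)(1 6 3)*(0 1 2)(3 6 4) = (0 1 3 5)(2 4 6)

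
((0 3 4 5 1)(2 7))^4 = (0 1 5 4 3)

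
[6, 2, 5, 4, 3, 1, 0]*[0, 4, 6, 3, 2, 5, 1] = [1, 6, 5, 2, 3, 4, 0]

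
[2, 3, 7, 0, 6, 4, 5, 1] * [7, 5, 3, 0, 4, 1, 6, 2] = [3, 0, 2, 7, 6, 4, 1, 5]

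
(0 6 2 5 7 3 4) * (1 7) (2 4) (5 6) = (0 5 1 7 3 2 6 4) 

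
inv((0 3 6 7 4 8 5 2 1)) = (0 1 2 5 8 4 7 6 3)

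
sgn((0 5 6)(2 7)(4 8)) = 1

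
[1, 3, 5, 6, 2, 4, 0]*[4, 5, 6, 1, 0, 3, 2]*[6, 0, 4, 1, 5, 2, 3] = [2, 0, 1, 4, 3, 6, 5]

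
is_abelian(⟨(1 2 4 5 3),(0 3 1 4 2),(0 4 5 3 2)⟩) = no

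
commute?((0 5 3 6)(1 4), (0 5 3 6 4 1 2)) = no:(0 5 3 6)(1 4)*(0 5 3 6 4 1 2) = (0 3 4 2)(5 6), (0 5 3 6 4 1 2)*(0 5 3 6)(1 4) = (0 3)(1 2 5 6)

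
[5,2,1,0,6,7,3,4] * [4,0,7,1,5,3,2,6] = [3,7,0,4,2,6,1,5]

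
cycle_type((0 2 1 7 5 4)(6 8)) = 2.6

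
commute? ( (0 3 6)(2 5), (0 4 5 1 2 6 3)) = no: (0 3 6)(2 5)*(0 4 5 1 2 6 3) = (1 2)(4 5 6), (0 4 5 1 2 6 3)*(0 3 6)(2 5) = (0 4 2)(1 5)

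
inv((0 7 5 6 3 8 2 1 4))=(0 4 1 2 8 3 6 5 7)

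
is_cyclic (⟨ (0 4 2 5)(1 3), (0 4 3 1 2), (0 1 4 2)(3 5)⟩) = no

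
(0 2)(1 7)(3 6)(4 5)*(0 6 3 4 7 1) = (0 2 6 4 5 7)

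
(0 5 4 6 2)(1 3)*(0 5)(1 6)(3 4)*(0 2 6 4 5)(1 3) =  (0 2)(1 5)(3 4)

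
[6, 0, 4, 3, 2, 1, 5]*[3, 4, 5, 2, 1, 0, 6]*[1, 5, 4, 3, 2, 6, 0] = [0, 3, 5, 4, 6, 2, 1]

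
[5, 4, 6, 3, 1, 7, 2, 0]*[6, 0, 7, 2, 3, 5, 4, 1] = [5, 3, 4, 2, 0, 1, 7, 6]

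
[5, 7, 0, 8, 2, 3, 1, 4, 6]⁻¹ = [2, 6, 4, 5, 7, 0, 8, 1, 3]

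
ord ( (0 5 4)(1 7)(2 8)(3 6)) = 6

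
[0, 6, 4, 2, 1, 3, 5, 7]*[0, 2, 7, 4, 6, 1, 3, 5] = [0, 3, 6, 7, 2, 4, 1, 5]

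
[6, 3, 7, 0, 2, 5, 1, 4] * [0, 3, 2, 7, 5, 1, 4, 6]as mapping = [0→4, 1→7, 2→6, 3→0, 4→2, 5→1, 6→3, 7→5]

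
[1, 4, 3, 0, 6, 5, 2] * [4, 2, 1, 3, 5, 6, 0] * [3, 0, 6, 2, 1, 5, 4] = [6, 5, 2, 1, 3, 4, 0]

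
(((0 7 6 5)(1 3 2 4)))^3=(0 5 6 7)(1 4 2 3)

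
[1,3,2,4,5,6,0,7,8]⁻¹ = [6,0,2,1,3,4,5,7,8]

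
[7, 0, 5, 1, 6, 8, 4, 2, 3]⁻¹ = [1, 3, 7, 8, 6, 2, 4, 0, 5]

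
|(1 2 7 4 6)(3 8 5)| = 15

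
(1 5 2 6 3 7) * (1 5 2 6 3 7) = (1 2 3)(5 6 7)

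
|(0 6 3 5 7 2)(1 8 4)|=6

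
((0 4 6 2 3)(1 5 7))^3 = (0 2 4 3 6)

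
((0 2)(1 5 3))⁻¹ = (0 2)(1 3 5)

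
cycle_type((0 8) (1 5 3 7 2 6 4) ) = 2.7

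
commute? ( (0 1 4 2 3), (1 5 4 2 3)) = no: (0 1 4 2 3)*(1 5 4 2 3) = (0 5 4 3)(1 2), (1 5 4 2 3)*(0 1 4 2 3) = (0 1 5 2)(3 4)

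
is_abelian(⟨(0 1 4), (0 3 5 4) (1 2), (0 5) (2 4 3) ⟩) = no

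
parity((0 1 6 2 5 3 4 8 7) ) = even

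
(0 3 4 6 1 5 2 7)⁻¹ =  (0 7 2 5 1 6 4 3)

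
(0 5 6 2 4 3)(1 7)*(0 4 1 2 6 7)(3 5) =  (0 3 4 5 7 2 1)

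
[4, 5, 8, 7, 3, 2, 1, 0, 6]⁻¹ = [7, 6, 5, 4, 0, 1, 8, 3, 2]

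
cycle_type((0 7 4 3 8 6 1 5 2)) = 9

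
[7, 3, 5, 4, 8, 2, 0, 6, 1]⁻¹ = [6, 8, 5, 1, 3, 2, 7, 0, 4]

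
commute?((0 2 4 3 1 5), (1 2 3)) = no:(0 2 4 3 1 5)*(1 2 3) = (0 3 2 4 1 5), (1 2 3)*(0 2 4 3 1 5) = (0 2 1 4 3 5)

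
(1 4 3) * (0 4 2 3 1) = (0 4 1 2 3)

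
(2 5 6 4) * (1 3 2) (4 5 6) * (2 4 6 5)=(1 3 4) (2 5 6) 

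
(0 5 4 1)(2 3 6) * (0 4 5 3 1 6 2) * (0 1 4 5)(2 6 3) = (0 2 4 3 6 1 5)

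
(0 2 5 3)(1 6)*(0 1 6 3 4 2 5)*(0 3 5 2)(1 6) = (0 2 3 6 1 5 4)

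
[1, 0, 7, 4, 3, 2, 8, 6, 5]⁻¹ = [1, 0, 5, 4, 3, 8, 7, 2, 6]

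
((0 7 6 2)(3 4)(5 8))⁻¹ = (0 2 6 7)(3 4)(5 8)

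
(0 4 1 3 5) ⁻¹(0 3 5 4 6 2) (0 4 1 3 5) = (0 1 6 2 4 5) 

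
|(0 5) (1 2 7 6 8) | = 10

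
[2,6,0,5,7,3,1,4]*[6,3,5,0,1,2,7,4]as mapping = [0→5,1→7,2→6,3→2,4→4,5→0,6→3,7→1]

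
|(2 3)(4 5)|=2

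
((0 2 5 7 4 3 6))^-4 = (0 7 6 5 3 2 4)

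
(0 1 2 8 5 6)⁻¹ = (0 6 5 8 2 1)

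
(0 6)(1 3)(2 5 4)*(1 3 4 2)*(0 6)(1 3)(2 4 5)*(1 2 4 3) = (1 5 3 2 4)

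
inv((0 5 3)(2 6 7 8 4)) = (0 3 5)(2 4 8 7 6)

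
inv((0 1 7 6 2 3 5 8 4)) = (0 4 8 5 3 2 6 7 1)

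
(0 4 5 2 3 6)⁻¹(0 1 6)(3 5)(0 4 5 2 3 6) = (0 4 1)(2 6)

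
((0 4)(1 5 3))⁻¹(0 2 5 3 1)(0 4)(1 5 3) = (1 5 4 2 3)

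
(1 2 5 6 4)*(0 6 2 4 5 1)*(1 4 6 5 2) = (0 5 1 6 2 4)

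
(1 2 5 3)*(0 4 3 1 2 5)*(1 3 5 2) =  (0 4 5 3 1 2)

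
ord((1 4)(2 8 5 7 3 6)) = 6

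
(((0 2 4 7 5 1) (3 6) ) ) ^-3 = (0 7) (1 4) (2 5) (3 6) 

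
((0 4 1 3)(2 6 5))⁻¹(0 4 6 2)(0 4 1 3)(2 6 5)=(1 5 6 4)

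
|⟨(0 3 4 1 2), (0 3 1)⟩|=60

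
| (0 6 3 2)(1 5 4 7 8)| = 20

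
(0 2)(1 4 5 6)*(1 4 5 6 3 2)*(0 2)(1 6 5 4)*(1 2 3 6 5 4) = (0 5 6 2 3)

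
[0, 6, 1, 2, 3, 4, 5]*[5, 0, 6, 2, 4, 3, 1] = [5, 1, 0, 6, 2, 4, 3]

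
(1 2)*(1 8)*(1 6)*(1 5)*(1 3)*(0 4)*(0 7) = (0 4 7)(1 2 8 6 5 3)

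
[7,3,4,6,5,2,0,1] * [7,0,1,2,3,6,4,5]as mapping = [0→5,1→2,2→3,3→4,4→6,5→1,6→7,7→0]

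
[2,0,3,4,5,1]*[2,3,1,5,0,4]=[1,2,5,0,4,3]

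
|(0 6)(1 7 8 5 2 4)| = 6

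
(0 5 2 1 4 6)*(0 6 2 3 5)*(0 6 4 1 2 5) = (0 6 4 5 3)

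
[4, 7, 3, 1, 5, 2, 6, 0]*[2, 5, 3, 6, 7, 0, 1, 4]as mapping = [0→7, 1→4, 2→6, 3→5, 4→0, 5→3, 6→1, 7→2]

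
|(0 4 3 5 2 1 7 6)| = 8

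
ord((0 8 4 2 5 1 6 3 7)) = 9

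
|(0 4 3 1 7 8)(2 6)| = 6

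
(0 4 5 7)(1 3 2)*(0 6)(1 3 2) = (0 4 5 7 6)(1 2 3)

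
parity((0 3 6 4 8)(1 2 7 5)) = odd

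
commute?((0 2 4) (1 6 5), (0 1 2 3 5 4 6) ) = no:(0 2 4) (1 6 5)*(0 1 2 3 5 4 6) = (0 3 5 2 6 4 1), (0 1 2 3 5 4 6)*(0 2 4) (1 6 5) = (0 6 2 3 1 4 5) 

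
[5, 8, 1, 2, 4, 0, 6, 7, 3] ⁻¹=[5, 2, 3, 8, 4, 0, 6, 7, 1] 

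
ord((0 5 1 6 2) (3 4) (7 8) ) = 10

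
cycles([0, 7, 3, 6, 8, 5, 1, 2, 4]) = (1 7 2 3 6)(4 8)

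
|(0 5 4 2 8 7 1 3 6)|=9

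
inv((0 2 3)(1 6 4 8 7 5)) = (0 3 2)(1 5 7 8 4 6)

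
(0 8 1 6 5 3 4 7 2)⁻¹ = (0 2 7 4 3 5 6 1 8)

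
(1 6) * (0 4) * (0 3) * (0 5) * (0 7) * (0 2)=(0 4 3 5 7 2)(1 6)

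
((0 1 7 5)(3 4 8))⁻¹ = (0 5 7 1)(3 8 4)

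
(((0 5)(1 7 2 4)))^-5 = (0 5)(1 4 2 7)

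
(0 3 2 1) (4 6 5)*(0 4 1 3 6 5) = (0 6) (1 4 5) (2 3) 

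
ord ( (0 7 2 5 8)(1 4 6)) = 15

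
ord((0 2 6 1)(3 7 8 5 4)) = 20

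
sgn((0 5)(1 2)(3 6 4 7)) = -1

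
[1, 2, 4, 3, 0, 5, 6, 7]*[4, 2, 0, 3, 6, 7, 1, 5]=[2, 0, 6, 3, 4, 7, 1, 5]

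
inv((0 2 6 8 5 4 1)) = (0 1 4 5 8 6 2)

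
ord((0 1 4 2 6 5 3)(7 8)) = 14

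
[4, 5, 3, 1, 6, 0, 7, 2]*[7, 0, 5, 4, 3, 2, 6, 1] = [3, 2, 4, 0, 6, 7, 1, 5]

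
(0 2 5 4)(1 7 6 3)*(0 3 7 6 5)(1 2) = (0 1 6 7 5 4 3 2)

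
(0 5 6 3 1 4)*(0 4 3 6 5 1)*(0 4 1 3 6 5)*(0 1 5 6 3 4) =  (0 4 5 1 3)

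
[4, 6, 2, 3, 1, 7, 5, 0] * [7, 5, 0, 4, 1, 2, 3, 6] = [1, 3, 0, 4, 5, 6, 2, 7]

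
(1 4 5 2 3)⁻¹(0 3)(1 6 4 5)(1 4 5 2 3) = (0 1)(2 4 6 5)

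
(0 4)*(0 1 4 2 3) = (0 2 3)(1 4)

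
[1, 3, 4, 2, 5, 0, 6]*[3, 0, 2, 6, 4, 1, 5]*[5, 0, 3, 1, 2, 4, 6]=[5, 6, 2, 3, 0, 1, 4]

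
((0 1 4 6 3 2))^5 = (0 2 3 6 4 1)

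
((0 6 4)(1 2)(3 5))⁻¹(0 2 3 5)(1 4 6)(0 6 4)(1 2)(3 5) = (0 4 2)(1 5 3 6)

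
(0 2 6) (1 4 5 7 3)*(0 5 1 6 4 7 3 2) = (1 7 2 4) (3 6 5) 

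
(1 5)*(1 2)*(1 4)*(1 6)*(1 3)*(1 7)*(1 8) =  (1 5 2 4 6 3 7 8)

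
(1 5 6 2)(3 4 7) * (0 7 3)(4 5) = (0 7)(1 4 3 5 6 2)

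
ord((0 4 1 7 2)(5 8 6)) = 15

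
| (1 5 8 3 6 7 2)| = 7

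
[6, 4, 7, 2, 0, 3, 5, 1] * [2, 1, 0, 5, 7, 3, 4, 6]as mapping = [0→4, 1→7, 2→6, 3→0, 4→2, 5→5, 6→3, 7→1]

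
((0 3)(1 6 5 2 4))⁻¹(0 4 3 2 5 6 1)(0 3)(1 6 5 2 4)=(0 4 2 5 6 3 1)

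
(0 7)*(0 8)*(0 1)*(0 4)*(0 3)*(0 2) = (0 7 8 1 4 3 2)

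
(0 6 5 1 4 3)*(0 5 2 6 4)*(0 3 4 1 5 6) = (0 1 3 6 2)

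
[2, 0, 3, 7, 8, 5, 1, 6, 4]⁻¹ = [1, 6, 0, 2, 8, 5, 7, 3, 4]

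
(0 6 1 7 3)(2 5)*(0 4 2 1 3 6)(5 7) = (1 5)(2 7 6 3 4)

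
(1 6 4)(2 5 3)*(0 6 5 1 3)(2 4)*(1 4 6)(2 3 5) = (0 1 2 4 5)(3 6)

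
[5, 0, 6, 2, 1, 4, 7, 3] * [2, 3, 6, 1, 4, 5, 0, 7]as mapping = [0→5, 1→2, 2→0, 3→6, 4→3, 5→4, 6→7, 7→1]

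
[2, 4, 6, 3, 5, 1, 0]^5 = [6, 5, 0, 3, 1, 4, 2]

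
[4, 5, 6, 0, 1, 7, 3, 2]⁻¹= [3, 4, 7, 6, 0, 1, 2, 5]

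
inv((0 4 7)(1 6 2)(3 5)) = (0 7 4)(1 2 6)(3 5)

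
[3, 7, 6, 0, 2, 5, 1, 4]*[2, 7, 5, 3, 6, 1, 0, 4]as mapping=[0→3, 1→4, 2→0, 3→2, 4→5, 5→1, 6→7, 7→6]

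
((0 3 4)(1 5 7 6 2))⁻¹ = (0 4 3)(1 2 6 7 5)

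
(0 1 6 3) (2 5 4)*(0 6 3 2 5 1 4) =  (0 4 5) (1 3 6 2) 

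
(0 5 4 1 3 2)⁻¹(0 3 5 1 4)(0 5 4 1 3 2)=(1 5 2 4 3)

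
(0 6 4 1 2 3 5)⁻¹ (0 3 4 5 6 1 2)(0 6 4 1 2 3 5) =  (0 4 2 3 6 5 1)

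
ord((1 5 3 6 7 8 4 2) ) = 8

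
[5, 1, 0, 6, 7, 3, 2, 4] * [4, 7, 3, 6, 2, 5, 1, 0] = [5, 7, 4, 1, 0, 6, 3, 2]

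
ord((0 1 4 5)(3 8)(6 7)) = 4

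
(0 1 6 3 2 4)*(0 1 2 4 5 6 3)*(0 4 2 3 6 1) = (0 3 2 5 1 6 4)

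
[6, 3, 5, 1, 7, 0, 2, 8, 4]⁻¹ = [5, 3, 6, 1, 8, 2, 0, 4, 7]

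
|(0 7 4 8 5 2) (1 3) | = 6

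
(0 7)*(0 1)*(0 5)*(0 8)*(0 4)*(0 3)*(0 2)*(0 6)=(0 7 1 5 8 4 3 2 6)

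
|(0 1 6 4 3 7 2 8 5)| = 9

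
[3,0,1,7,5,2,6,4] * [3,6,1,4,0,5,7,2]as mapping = [0→4,1→3,2→6,3→2,4→5,5→1,6→7,7→0]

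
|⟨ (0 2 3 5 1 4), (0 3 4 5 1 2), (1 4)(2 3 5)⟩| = 720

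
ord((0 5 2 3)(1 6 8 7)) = 4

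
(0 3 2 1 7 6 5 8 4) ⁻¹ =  (0 4 8 5 6 7 1 2 3) 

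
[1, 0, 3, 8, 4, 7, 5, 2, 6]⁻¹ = [1, 0, 7, 2, 4, 6, 8, 5, 3]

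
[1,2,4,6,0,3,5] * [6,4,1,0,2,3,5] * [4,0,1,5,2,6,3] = [2,0,1,6,3,4,5]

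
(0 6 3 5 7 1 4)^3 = (0 5 4 3 1 6 7)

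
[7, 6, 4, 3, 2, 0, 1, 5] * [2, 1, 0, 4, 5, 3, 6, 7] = [7, 6, 5, 4, 0, 2, 1, 3]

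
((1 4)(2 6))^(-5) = (1 4)(2 6)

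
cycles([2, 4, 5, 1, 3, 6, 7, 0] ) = (0 2 5 6 7)(1 4 3)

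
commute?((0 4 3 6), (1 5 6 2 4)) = no:(0 4 3 6) * (1 5 6 2 4) = (0 1 5 6)(2 4 3), (1 5 6 2 4) * (0 4 3 6) = (0 4 1 5)(2 3 6)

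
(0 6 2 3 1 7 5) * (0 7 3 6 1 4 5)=(0 1 3 4 5 7)(2 6)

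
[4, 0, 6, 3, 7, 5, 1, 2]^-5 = [4, 0, 6, 3, 7, 5, 1, 2]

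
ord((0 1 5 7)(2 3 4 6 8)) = 20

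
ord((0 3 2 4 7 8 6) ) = 7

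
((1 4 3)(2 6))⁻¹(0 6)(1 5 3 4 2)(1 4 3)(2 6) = (0 2)(1 3 6 4 5)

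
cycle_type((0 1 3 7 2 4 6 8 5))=9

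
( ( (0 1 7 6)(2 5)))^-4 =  ()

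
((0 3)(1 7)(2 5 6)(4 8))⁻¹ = (0 3)(1 7)(2 6 5)(4 8)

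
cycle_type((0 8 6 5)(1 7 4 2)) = 4^2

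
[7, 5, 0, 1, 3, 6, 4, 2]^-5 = [7, 1, 0, 3, 4, 5, 6, 2]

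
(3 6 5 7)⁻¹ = (3 7 5 6)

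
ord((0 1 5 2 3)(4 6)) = 10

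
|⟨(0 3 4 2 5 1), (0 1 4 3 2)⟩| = 720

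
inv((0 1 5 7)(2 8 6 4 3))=(0 7 5 1)(2 3 4 6 8)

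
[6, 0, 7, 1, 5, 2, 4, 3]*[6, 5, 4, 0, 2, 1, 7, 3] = [7, 6, 3, 5, 1, 4, 2, 0]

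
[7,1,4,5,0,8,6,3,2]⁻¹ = [4,1,8,7,2,3,6,0,5]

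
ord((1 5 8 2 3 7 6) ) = 7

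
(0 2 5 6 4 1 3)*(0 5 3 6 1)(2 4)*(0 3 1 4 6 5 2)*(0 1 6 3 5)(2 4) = (0 3 4 5 2 6 1)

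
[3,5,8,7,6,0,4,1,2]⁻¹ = [5,7,8,0,6,1,4,3,2]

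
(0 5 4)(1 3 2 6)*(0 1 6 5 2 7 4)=(0 2 5)(1 3 7 4)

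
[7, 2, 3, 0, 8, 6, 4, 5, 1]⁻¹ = [3, 8, 1, 2, 6, 7, 5, 0, 4]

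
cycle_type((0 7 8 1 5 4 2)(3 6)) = 2.7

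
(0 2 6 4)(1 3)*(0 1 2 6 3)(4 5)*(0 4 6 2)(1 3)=(0 2 1 4 3)(5 6)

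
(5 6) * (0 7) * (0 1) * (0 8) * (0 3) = (0 7 1 8 3)(5 6)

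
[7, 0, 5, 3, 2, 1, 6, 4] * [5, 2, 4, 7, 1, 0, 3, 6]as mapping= [0→6, 1→5, 2→0, 3→7, 4→4, 5→2, 6→3, 7→1]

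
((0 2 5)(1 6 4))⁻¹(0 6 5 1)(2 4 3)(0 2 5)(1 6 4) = (0 6 2 4)(1 3 5)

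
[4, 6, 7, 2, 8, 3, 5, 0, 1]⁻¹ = [7, 8, 3, 5, 0, 6, 1, 2, 4]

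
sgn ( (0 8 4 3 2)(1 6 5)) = 1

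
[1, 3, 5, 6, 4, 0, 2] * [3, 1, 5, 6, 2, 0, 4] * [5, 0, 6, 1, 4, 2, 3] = [0, 3, 5, 4, 6, 1, 2]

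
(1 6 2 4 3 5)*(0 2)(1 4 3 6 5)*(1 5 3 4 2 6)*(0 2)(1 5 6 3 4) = (0 3 6 2 1 4 5)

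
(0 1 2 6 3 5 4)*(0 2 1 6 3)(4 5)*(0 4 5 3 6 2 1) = (0 2 6 4 1)(3 5)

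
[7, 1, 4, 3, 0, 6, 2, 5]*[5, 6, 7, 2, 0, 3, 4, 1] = [1, 6, 0, 2, 5, 4, 7, 3]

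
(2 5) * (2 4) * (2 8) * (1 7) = (1 7)(2 5 4 8)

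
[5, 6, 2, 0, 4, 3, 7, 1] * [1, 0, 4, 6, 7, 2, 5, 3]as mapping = [0→2, 1→5, 2→4, 3→1, 4→7, 5→6, 6→3, 7→0]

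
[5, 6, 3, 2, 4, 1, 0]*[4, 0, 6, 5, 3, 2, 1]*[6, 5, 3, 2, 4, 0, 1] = [3, 5, 0, 1, 2, 6, 4]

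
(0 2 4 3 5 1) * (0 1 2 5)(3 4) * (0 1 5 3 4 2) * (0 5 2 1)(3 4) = (0 4 1 2 3)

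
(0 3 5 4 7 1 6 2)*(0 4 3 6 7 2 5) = (0 6 5 3)(1 7)(2 4)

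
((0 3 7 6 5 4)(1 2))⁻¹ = (0 4 5 6 7 3)(1 2)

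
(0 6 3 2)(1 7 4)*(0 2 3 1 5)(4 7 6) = (0 4 5)(1 6)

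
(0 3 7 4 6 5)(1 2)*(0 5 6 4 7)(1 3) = (0 1 2 3)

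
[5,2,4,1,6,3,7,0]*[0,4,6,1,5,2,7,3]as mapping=[0→2,1→6,2→5,3→4,4→7,5→1,6→3,7→0]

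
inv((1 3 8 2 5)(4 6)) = (1 5 2 8 3)(4 6)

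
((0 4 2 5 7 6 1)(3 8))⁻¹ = (0 1 6 7 5 2 4)(3 8)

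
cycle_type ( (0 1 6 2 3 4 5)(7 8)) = 2.7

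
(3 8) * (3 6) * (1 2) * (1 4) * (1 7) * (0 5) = (0 5)(1 2 4 7)(3 8 6)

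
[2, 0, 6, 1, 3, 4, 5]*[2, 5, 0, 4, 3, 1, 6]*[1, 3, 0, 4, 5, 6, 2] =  [1, 0, 2, 6, 5, 4, 3]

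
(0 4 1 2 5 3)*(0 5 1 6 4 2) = (0 2 1)(3 5)(4 6)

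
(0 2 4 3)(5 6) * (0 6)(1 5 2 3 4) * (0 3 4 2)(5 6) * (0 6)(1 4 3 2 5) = (0 3 1)(2 4 5)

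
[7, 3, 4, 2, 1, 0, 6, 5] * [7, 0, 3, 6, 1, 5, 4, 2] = [2, 6, 1, 3, 0, 7, 4, 5]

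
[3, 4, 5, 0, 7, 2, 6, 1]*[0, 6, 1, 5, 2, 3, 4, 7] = [5, 2, 3, 0, 7, 1, 4, 6]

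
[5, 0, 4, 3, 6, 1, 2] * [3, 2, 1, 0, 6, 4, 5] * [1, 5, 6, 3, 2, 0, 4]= [2, 3, 4, 1, 0, 6, 5]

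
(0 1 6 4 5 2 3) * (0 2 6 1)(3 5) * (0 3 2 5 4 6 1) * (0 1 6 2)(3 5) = (0 5 6 2 4)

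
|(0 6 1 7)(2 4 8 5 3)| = 20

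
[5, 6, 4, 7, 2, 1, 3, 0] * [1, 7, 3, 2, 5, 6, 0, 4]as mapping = [0→6, 1→0, 2→5, 3→4, 4→3, 5→7, 6→2, 7→1]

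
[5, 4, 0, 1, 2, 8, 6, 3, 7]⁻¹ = [2, 3, 4, 7, 1, 0, 6, 8, 5]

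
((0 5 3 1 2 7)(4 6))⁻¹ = (0 7 2 1 3 5)(4 6)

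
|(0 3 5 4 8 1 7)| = 7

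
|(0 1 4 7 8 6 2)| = 7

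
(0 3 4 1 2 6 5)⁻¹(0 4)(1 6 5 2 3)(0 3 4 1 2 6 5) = (0 6 4 2 5)(1 3)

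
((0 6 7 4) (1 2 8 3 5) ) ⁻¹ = (0 4 7 6) (1 5 3 8 2) 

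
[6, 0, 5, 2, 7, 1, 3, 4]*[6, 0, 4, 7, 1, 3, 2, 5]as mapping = [0→2, 1→6, 2→3, 3→4, 4→5, 5→0, 6→7, 7→1]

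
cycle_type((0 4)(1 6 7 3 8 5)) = 2.6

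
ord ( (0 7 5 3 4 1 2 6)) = 8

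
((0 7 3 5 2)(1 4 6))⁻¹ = (0 2 5 3 7)(1 6 4)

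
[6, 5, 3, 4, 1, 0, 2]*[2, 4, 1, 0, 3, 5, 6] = [6, 5, 0, 3, 4, 2, 1]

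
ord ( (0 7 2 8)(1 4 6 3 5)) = 20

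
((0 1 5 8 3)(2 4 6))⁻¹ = (0 3 8 5 1)(2 6 4)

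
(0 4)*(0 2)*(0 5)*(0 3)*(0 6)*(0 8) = (0 4 2 5 3 6 8)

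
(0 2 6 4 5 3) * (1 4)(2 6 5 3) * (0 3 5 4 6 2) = (0 2 4 5)(1 6)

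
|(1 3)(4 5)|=2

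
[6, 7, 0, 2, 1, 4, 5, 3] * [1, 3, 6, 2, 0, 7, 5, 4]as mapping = [0→5, 1→4, 2→1, 3→6, 4→3, 5→0, 6→7, 7→2]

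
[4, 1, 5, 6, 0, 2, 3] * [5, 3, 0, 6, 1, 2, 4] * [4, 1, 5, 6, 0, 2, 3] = [1, 6, 5, 0, 2, 4, 3]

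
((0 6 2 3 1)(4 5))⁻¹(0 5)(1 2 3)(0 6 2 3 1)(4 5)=(0 3 1)(4 6)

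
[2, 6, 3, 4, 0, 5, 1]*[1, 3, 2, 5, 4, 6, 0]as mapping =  [0→2, 1→0, 2→5, 3→4, 4→1, 5→6, 6→3]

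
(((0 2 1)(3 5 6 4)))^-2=(0 2 1)(3 6)(4 5)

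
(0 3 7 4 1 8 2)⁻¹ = (0 2 8 1 4 7 3)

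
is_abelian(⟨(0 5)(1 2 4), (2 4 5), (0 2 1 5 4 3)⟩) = no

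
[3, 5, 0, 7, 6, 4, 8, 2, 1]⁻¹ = [2, 8, 7, 0, 5, 1, 4, 3, 6]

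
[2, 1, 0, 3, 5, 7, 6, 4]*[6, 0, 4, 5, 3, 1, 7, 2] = [4, 0, 6, 5, 1, 2, 7, 3]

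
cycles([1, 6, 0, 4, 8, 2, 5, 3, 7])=(0 1 6 5 2)(3 4 8 7)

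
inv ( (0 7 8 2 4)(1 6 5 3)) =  (0 4 2 8 7)(1 3 5 6)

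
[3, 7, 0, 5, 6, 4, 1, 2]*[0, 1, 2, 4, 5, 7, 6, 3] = [4, 3, 0, 7, 6, 5, 1, 2]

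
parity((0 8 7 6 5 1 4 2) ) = odd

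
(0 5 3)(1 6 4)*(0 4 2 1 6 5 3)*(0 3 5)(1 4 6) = (0 5 3 6 2 4 1)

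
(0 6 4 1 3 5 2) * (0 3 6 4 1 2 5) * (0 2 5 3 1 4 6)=(0 6 4 5 3 2 1)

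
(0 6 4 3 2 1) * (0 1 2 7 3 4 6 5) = (0 5)(3 7)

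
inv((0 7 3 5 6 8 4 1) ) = (0 1 4 8 6 5 3 7) 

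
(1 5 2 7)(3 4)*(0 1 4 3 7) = (0 1 5 2)(4 7)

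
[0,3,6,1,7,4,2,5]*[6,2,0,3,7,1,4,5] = [6,3,4,2,5,7,0,1]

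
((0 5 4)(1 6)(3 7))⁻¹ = (0 4 5)(1 6)(3 7)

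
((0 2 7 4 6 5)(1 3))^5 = (0 5 6 4 7 2)(1 3)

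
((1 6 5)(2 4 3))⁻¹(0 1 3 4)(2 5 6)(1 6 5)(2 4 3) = (0 6 2 3)(1 5 4)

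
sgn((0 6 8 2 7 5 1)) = 1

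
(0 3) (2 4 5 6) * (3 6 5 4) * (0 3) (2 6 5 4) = (0 5 4 2) 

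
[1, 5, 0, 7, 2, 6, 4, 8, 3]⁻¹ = [2, 0, 4, 8, 6, 1, 5, 3, 7]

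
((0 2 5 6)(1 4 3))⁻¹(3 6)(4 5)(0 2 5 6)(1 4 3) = (0 1)(3 6)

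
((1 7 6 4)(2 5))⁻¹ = (1 4 6 7)(2 5)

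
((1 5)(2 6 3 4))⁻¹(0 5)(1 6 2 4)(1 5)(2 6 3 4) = (0 1)(2 5 3 6)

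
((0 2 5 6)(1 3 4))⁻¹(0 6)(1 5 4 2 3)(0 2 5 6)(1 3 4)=(0 2)(1 5 4 3 6)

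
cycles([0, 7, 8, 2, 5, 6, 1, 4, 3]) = (1 7 4 5 6)(2 8 3)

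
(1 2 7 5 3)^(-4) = (1 2 7 5 3)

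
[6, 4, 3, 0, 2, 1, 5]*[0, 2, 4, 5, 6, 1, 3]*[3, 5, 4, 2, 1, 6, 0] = [2, 0, 6, 3, 1, 4, 5]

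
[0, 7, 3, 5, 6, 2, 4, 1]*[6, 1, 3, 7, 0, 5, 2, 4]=[6, 4, 7, 5, 2, 3, 0, 1]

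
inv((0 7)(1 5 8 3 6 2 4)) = (0 7)(1 4 2 6 3 8 5)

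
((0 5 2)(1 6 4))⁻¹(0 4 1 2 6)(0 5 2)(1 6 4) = (0 4 5 1 6)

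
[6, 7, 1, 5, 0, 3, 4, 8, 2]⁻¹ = [4, 2, 8, 5, 6, 3, 0, 1, 7]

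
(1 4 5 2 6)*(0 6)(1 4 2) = (0 6 4 5 1 2)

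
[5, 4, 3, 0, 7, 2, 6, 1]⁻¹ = [3, 7, 5, 2, 1, 0, 6, 4]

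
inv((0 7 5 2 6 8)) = (0 8 6 2 5 7)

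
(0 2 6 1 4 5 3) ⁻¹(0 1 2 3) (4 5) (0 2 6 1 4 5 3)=(0 2 4 6) (3 5) 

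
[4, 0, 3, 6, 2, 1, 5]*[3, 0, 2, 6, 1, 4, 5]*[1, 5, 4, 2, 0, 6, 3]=[5, 2, 3, 6, 4, 1, 0]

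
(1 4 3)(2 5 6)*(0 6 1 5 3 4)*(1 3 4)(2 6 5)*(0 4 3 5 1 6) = (0 1 4 6)(2 3)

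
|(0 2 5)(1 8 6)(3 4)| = 6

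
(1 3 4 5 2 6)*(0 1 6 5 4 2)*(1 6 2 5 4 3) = (0 6 2 4 3 5)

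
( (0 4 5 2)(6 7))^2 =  (0 5)(2 4)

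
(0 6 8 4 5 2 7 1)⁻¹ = (0 1 7 2 5 4 8 6)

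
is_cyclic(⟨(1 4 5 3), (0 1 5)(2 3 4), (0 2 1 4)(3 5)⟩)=no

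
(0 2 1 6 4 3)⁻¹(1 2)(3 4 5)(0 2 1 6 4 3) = (0 3 5)(1 6)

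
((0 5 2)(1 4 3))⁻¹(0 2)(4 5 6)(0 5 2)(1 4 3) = (0 5)(2 6 3)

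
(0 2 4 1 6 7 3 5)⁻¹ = (0 5 3 7 6 1 4 2)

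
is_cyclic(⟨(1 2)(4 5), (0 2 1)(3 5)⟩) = no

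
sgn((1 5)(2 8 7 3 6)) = -1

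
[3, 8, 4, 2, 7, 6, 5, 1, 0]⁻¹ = [8, 7, 3, 0, 2, 6, 5, 4, 1]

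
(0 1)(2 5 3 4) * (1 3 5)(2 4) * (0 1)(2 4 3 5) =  (0 5 2)(3 4)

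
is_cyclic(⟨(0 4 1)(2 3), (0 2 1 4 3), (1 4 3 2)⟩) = no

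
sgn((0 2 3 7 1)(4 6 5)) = 1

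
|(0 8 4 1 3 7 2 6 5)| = 9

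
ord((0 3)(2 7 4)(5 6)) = 6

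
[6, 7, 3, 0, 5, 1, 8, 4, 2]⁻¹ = [3, 5, 8, 2, 7, 4, 0, 1, 6]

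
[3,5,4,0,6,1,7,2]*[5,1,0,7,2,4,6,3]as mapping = [0→7,1→4,2→2,3→5,4→6,5→1,6→3,7→0]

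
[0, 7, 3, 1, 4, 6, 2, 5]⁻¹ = [0, 3, 6, 2, 4, 7, 5, 1]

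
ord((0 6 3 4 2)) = 5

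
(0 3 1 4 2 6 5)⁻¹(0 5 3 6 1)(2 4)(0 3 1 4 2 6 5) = (0 1 5 4 3)(2 6)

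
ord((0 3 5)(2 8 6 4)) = 12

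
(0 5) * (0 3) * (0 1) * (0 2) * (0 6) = (0 5 3 1 2 6)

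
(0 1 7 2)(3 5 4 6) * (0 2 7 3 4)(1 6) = (0 6 4 1 3 5)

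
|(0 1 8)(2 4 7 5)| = 12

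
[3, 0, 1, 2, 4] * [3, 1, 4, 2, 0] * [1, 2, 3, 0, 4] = [3, 0, 2, 4, 1]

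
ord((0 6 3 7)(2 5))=4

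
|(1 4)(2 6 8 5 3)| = 10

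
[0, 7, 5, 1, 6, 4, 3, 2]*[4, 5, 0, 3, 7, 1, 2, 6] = [4, 6, 1, 5, 2, 7, 3, 0]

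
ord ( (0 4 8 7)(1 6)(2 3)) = 4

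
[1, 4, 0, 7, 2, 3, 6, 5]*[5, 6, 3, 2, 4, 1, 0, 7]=[6, 4, 5, 7, 3, 2, 0, 1]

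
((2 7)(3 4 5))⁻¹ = (2 7)(3 5 4)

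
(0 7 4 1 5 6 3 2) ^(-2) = (0 3 5 4) (1 7 2 6) 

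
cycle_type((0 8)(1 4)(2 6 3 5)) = 2^2.4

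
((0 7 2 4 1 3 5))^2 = (0 2 1 5 7 4 3)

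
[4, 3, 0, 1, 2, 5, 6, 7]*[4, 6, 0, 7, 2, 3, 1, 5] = [2, 7, 4, 6, 0, 3, 1, 5]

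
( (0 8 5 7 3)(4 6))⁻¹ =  (0 3 7 5 8)(4 6)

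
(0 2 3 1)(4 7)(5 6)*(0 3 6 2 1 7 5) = (0 1 3 7 4 5 2 6)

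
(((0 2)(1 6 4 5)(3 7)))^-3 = (0 2)(1 6 4 5)(3 7)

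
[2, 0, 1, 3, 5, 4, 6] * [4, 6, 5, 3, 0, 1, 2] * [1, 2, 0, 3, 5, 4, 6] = [4, 5, 6, 3, 2, 1, 0]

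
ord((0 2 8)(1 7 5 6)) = 12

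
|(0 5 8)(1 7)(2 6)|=6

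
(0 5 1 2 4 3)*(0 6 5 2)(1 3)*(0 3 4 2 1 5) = (0 1 3 6)(4 5)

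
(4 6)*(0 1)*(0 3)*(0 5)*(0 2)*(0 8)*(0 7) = (0 1 3 5 2 8 7)(4 6)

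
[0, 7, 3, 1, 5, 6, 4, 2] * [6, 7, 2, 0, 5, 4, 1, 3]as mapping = [0→6, 1→3, 2→0, 3→7, 4→4, 5→1, 6→5, 7→2]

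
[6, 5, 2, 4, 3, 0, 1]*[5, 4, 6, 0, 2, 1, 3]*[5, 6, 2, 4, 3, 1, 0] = [4, 6, 0, 2, 5, 1, 3]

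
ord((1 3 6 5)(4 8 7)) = 12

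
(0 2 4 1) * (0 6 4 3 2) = (1 6 4)(2 3)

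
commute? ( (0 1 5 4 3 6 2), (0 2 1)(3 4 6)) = no: (0 1 5 4 3 6 2)*(0 2 1)(3 4 6) = (1 5 6), (0 2 1)(3 4 6)*(0 1 5 4 3 6 2) = (2 5 4)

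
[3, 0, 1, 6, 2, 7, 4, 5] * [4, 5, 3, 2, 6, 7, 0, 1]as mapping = [0→2, 1→4, 2→5, 3→0, 4→3, 5→1, 6→6, 7→7]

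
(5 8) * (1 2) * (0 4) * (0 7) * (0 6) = (0 4 7 6)(1 2)(5 8)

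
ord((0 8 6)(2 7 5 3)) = 12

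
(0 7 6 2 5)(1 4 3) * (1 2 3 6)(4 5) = (0 7 1 5)(2 4 6 3)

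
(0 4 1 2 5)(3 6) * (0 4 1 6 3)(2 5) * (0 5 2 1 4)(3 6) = (0 4 3 6 5)(1 2)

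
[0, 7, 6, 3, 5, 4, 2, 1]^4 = [0, 1, 2, 3, 4, 5, 6, 7]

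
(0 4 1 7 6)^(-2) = (0 7 4 6 1)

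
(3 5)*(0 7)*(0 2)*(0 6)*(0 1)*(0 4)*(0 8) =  (0 7 2 6 1 4 8)(3 5)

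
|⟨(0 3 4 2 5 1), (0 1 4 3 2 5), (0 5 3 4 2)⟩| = 120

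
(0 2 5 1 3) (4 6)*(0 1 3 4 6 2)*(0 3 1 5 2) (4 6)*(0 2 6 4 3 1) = (0 1 4 2 6 3 5) 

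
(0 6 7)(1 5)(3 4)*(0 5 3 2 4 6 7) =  (0 7 5 1 3 6)(2 4)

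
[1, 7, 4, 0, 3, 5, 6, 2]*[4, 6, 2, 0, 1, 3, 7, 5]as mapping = [0→6, 1→5, 2→1, 3→4, 4→0, 5→3, 6→7, 7→2]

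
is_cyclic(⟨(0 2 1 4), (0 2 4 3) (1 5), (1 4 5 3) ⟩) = no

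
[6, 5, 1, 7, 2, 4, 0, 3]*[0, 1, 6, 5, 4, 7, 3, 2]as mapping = [0→3, 1→7, 2→1, 3→2, 4→6, 5→4, 6→0, 7→5]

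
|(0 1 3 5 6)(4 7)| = 10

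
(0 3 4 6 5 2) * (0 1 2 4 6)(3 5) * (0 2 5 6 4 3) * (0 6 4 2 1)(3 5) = (0 4 1 3 2)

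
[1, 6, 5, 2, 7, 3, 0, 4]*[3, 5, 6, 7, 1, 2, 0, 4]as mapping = [0→5, 1→0, 2→2, 3→6, 4→4, 5→7, 6→3, 7→1]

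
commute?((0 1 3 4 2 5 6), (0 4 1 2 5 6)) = no:(0 1 3 4 2 5 6)*(0 4 1 2 5 6) = (0 2 6 4 5)(1 3), (0 4 1 2 5 6)*(0 1 3 4 2 5 6) = (0 2 6 1 5)(3 4)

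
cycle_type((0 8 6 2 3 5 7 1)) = 8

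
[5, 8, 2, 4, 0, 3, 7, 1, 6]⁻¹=[4, 7, 2, 5, 3, 0, 8, 6, 1]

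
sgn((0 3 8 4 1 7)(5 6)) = 1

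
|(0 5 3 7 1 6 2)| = 7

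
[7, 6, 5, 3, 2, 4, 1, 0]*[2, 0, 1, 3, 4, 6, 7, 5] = [5, 7, 6, 3, 1, 4, 0, 2]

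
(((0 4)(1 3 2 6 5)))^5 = (0 4)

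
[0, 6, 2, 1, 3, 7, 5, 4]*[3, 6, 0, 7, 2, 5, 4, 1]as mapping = [0→3, 1→4, 2→0, 3→6, 4→7, 5→1, 6→5, 7→2]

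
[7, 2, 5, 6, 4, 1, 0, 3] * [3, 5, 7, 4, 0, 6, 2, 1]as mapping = [0→1, 1→7, 2→6, 3→2, 4→0, 5→5, 6→3, 7→4]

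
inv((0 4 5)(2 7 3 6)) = (0 5 4)(2 6 3 7)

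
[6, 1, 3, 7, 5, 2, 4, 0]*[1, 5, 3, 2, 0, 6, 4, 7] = [4, 5, 2, 7, 6, 3, 0, 1]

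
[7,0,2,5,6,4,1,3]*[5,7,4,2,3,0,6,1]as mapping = [0→1,1→5,2→4,3→0,4→6,5→3,6→7,7→2]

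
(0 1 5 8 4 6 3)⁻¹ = (0 3 6 4 8 5 1)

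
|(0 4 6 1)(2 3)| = 4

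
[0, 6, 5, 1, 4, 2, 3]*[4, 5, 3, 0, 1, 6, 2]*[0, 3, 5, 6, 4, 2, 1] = [4, 5, 1, 2, 3, 6, 0]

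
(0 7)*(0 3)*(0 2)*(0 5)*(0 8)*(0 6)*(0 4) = (0 7 3 2 5 8 6 4)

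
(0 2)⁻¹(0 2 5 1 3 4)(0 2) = (0 5 1 3 4 2)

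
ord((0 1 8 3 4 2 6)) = 7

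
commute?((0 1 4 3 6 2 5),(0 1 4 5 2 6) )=no:(0 1 4 3 6 2 5)*(0 1 4 5 2 6)=(0 4 3) (1 5),(0 1 4 5 2 6)*(0 1 4 3 6 2 5)=(0 4) (1 3 6) 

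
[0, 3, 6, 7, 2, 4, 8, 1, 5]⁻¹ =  [0, 7, 4, 1, 5, 8, 2, 3, 6]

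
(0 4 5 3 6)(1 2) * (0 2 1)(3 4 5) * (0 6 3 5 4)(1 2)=(0 4 5)(1 2 6)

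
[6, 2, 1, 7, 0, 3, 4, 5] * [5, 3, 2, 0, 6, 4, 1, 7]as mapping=[0→1, 1→2, 2→3, 3→7, 4→5, 5→0, 6→6, 7→4]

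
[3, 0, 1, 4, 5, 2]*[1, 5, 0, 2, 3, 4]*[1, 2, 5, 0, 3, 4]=[5, 2, 4, 0, 3, 1]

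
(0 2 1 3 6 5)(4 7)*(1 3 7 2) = (0 1 7 4 2 3 6 5)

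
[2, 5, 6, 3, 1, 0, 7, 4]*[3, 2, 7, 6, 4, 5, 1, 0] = [7, 5, 1, 6, 2, 3, 0, 4]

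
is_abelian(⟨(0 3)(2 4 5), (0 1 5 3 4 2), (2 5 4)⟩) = no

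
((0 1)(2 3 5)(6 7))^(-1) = (0 1)(2 5 3)(6 7)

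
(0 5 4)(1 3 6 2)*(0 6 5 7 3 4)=(0 7 3 5)(1 4 6 2)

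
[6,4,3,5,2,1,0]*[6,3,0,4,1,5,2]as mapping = [0→2,1→1,2→4,3→5,4→0,5→3,6→6]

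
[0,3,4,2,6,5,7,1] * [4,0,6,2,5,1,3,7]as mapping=[0→4,1→2,2→5,3→6,4→3,5→1,6→7,7→0]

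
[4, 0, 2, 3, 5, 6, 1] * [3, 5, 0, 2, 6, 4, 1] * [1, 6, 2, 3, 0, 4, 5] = [5, 3, 1, 2, 0, 6, 4]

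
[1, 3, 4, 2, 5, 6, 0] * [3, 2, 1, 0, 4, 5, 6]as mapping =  [0→2, 1→0, 2→4, 3→1, 4→5, 5→6, 6→3]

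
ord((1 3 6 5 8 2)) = 6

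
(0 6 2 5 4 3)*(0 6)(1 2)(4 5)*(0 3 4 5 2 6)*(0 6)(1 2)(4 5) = (0 3 6 2 4 5 1)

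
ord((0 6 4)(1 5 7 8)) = 12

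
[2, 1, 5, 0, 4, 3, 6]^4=[0, 1, 2, 3, 4, 5, 6]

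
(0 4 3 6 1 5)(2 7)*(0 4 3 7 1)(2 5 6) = (0 3 2 1 6)(4 7 5)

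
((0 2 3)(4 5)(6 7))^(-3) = (4 5)(6 7)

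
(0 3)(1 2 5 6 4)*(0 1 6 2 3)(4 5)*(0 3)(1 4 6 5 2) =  (0 3 4 5 1)(2 6)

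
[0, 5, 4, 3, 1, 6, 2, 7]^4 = [0, 4, 6, 3, 2, 1, 5, 7]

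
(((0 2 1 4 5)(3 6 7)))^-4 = (0 2 1 4 5)(3 7 6)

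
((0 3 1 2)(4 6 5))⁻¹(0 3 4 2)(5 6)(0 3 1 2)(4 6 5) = (0 3 1 6)(4 5)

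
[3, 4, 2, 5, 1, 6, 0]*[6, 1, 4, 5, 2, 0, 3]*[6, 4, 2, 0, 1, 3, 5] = [3, 2, 1, 6, 4, 0, 5]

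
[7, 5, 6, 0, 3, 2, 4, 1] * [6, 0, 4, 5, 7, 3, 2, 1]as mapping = [0→1, 1→3, 2→2, 3→6, 4→5, 5→4, 6→7, 7→0]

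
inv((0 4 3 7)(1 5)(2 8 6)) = (0 7 3 4)(1 5)(2 6 8)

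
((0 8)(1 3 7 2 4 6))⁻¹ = (0 8)(1 6 4 2 7 3)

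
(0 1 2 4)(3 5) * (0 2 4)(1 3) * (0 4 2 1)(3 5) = (0 5)(1 2 4)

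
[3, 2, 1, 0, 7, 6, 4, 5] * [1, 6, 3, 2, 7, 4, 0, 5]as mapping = [0→2, 1→3, 2→6, 3→1, 4→5, 5→0, 6→7, 7→4]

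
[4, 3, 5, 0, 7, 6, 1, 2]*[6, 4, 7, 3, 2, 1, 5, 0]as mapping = [0→2, 1→3, 2→1, 3→6, 4→0, 5→5, 6→4, 7→7]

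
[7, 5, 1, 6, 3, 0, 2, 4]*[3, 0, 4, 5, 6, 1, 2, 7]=[7, 1, 0, 2, 5, 3, 4, 6]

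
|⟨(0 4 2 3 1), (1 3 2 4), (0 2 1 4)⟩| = 120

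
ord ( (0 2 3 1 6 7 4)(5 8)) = 14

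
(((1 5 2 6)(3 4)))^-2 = (1 2)(5 6)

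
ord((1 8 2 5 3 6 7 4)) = 8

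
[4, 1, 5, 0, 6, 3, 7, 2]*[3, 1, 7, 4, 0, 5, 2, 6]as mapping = [0→0, 1→1, 2→5, 3→3, 4→2, 5→4, 6→6, 7→7]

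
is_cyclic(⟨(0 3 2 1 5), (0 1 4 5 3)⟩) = no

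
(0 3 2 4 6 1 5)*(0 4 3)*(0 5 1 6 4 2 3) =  (0 5 2)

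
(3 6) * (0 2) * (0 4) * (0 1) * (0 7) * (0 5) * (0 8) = (0 2 4 1 7 5 8)(3 6)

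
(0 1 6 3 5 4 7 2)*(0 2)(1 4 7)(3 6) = (0 4 1 3 5 7)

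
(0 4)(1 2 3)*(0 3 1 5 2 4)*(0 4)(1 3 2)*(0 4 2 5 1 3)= (0 2)(1 4 5 3)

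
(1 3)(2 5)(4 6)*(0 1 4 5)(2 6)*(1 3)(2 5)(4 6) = (0 3 6 2)(4 5)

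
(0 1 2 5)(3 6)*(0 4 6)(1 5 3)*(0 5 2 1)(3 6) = (0 2 6)(3 5 4)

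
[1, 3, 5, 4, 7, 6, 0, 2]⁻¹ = [6, 0, 7, 1, 3, 2, 5, 4]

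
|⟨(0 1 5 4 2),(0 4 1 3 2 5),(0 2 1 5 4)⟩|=720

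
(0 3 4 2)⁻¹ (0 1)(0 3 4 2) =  (1 3)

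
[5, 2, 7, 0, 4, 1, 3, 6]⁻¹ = [3, 5, 1, 6, 4, 0, 7, 2]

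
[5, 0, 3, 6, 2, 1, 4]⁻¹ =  [1, 5, 4, 2, 6, 0, 3]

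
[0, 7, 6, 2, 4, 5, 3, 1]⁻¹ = [0, 7, 3, 6, 4, 5, 2, 1]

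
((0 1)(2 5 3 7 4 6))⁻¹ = (0 1)(2 6 4 7 3 5)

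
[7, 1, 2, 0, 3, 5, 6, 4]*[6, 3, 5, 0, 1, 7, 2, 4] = [4, 3, 5, 6, 0, 7, 2, 1]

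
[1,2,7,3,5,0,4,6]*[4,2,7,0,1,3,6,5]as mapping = [0→2,1→7,2→5,3→0,4→3,5→4,6→1,7→6]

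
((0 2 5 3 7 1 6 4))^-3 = (0 1 5 4 7 2 6 3)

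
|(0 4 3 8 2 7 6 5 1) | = 9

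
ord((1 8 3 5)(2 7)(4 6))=4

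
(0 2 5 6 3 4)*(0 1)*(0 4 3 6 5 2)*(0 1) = (0 1 4)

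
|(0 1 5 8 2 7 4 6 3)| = 9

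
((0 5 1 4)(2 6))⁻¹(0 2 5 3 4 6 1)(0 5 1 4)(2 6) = (0 2 4 5 6 1 3)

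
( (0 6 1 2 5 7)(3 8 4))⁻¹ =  (0 7 5 2 1 6)(3 4 8)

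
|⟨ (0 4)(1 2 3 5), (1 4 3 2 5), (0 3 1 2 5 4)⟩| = 720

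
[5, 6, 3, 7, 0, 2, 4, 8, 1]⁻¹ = [4, 8, 5, 2, 6, 0, 1, 3, 7]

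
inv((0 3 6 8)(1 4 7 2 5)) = (0 8 6 3)(1 5 2 7 4)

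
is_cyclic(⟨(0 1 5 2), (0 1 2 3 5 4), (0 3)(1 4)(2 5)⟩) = no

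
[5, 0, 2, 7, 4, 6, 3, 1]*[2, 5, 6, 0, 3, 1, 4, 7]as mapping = [0→1, 1→2, 2→6, 3→7, 4→3, 5→4, 6→0, 7→5]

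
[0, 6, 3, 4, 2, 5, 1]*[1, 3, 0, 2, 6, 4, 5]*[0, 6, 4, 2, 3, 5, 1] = [6, 5, 4, 1, 0, 3, 2]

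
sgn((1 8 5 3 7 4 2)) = 1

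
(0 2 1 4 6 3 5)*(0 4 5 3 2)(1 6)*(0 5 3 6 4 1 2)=(0 5 1 3 6)(2 4)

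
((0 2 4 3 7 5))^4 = (0 7 4)(2 5 3)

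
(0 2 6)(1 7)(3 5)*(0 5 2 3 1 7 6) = (0 3 2)(1 6 5)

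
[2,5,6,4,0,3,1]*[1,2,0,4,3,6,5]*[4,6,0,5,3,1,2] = [4,2,1,5,6,3,0]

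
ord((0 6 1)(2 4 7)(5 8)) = 6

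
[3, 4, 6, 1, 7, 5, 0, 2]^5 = [2, 0, 4, 6, 3, 5, 7, 1]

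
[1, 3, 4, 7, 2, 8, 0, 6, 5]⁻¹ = [6, 0, 4, 1, 2, 8, 7, 3, 5]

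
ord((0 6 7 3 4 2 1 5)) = 8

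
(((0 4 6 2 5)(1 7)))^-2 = (0 2 4 5 6)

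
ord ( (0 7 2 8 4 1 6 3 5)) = 9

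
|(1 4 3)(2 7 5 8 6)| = 15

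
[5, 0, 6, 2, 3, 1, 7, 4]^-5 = [5, 0, 2, 3, 4, 1, 6, 7]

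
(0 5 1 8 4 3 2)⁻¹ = (0 2 3 4 8 1 5)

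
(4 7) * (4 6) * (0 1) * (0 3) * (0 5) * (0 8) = (0 1 3 5 8)(4 7 6)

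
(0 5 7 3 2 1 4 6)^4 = (0 2)(1 5)(3 6)(4 7)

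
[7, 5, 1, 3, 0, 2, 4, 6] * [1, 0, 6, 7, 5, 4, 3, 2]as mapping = [0→2, 1→4, 2→0, 3→7, 4→1, 5→6, 6→5, 7→3]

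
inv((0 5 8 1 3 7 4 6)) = (0 6 4 7 3 1 8 5)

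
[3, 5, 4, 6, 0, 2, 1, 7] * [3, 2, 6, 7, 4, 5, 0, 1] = [7, 5, 4, 0, 3, 6, 2, 1]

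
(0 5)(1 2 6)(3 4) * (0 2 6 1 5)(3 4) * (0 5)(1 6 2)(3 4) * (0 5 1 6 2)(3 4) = (0 1)(5 6)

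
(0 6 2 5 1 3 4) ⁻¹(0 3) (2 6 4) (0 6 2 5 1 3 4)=(0 5 2) (4 6) 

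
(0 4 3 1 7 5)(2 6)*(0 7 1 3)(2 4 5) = (0 5 7 2 6 4)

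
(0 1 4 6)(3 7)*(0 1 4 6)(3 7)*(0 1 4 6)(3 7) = (0 6 4 1)(3 7)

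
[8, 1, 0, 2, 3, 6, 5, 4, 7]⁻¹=[2, 1, 3, 4, 7, 6, 5, 8, 0]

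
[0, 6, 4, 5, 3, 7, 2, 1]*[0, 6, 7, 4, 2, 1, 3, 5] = [0, 3, 2, 1, 4, 5, 7, 6]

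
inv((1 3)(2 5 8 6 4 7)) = (1 3)(2 7 4 6 8 5)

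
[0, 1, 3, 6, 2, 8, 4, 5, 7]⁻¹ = [0, 1, 4, 2, 6, 7, 3, 8, 5]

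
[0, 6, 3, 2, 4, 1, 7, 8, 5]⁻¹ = [0, 5, 3, 2, 4, 8, 1, 6, 7]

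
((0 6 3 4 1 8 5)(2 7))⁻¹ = (0 5 8 1 4 3 6)(2 7)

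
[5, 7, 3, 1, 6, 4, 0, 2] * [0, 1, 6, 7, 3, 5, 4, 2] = [5, 2, 7, 1, 4, 3, 0, 6]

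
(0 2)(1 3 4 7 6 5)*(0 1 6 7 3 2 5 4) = (0 5 6 4 3)(1 2)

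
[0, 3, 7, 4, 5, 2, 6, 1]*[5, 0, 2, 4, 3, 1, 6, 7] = [5, 4, 7, 3, 1, 2, 6, 0]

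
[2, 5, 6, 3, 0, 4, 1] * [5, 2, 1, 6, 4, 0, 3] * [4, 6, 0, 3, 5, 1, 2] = [6, 4, 3, 2, 1, 5, 0]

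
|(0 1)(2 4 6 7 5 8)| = 6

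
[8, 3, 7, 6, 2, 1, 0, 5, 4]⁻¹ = [6, 5, 4, 1, 8, 7, 3, 2, 0]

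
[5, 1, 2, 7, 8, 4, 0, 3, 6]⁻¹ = [6, 1, 2, 7, 5, 0, 8, 3, 4]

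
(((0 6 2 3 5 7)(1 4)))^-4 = (0 2 5)(3 7 6)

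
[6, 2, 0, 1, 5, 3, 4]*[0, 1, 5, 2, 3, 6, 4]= [4, 5, 0, 1, 6, 2, 3]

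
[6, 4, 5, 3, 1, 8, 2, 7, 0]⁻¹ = [8, 4, 6, 3, 1, 2, 0, 7, 5]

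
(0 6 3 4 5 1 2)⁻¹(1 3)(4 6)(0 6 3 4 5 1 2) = (2 4)(3 5)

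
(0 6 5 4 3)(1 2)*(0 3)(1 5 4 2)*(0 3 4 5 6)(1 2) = (1 2 6 5)(3 4)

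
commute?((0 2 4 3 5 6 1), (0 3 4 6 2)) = no:(0 2 4 3 5 6 1)*(0 3 4 6 2) = (1 3 5 2 6), (0 3 4 6 2)*(0 2 4 3 5 6 1) = (0 5 6 4 1)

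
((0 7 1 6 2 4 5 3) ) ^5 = (0 4 1 3 2 7 5 6) 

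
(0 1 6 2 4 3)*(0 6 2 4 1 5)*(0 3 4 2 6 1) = (0 5 3 1 6 2)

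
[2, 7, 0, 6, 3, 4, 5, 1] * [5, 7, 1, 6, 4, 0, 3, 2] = [1, 2, 5, 3, 6, 4, 0, 7]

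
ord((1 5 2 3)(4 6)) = 4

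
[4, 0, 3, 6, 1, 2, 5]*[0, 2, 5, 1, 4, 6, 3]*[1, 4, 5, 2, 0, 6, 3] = [0, 1, 4, 2, 5, 6, 3]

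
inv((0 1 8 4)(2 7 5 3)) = (0 4 8 1)(2 3 5 7)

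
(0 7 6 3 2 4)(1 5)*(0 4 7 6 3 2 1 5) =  (0 6 2 7 3 1)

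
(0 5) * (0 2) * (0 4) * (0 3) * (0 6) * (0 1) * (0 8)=(0 5 2 4 3 6 1 8)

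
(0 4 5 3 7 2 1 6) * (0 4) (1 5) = (1 6 4) (2 5 3 7) 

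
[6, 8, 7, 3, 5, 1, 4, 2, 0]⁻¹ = [8, 5, 7, 3, 6, 4, 0, 2, 1]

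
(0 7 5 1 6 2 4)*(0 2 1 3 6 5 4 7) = (1 5 3 6)(2 7 4)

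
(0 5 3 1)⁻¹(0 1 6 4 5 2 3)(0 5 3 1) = (0 6 4 3 2 1 5)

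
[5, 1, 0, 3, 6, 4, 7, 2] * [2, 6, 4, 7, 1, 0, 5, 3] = [0, 6, 2, 7, 5, 1, 3, 4]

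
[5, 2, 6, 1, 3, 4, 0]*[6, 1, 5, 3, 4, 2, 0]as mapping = [0→2, 1→5, 2→0, 3→1, 4→3, 5→4, 6→6]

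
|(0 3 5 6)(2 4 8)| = 12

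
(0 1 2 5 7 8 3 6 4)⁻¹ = (0 4 6 3 8 7 5 2 1)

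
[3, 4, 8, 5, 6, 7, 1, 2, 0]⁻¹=[8, 6, 7, 0, 1, 3, 4, 5, 2]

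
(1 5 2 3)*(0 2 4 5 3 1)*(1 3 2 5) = (0 5 4 1 2 3)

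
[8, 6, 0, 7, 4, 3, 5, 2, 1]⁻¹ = [2, 8, 7, 5, 4, 6, 1, 3, 0]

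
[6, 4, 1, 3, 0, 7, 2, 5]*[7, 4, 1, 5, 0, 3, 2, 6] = [2, 0, 4, 5, 7, 6, 1, 3]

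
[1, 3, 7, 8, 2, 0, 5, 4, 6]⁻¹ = [5, 0, 4, 1, 7, 6, 8, 2, 3]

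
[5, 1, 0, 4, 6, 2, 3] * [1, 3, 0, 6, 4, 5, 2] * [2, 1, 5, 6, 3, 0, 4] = [0, 6, 1, 3, 5, 2, 4]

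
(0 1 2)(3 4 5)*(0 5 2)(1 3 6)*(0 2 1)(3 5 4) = (0 5 6)(1 2 4)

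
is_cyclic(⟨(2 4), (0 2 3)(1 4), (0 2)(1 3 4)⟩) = no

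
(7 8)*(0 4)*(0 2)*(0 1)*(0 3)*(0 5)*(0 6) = (0 4 2 1 3 5 6)(7 8)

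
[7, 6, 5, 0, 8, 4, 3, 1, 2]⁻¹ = [3, 7, 8, 6, 5, 2, 1, 0, 4]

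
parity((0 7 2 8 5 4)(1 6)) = even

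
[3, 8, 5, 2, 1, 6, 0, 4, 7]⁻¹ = [6, 4, 3, 0, 7, 2, 5, 8, 1]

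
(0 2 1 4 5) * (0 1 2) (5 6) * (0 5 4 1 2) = (0 5 2) (4 6) 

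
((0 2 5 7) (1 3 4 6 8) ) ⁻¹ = (0 7 5 2) (1 8 6 4 3) 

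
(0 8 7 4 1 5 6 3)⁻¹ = (0 3 6 5 1 4 7 8)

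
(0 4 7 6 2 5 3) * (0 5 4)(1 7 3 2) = (1 7 6)(2 4 3 5)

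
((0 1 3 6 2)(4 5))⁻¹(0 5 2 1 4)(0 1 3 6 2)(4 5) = (0 3 5 1 4)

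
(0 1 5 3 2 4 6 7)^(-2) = (0 6 2 5)(1 7 4 3)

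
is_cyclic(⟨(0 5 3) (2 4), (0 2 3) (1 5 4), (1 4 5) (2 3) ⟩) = no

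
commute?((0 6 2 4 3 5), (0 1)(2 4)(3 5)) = no:(0 6 2 4 3 5) * (0 1)(2 4)(3 5) = (0 6 4 5 1), (0 1)(2 4)(3 5) * (0 6 2 4 3 5) = (0 1 6 2 3)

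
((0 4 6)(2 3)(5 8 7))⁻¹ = (0 6 4)(2 3)(5 7 8)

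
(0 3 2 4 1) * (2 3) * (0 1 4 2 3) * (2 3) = (0 2 3)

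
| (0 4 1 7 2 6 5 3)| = 8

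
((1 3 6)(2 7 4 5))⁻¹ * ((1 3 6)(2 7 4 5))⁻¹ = (1 3 6)(2 4)(5 7)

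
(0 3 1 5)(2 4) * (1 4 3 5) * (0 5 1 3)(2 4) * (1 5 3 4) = (0 5 3 2)(1 4)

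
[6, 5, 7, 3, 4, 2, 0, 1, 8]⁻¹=[6, 7, 5, 3, 4, 1, 0, 2, 8]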